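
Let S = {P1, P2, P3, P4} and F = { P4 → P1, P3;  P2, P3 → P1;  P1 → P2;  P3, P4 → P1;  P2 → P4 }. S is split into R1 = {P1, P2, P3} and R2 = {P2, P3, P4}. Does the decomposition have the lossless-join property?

Yes

Common attributes: R1 ∩ R2 = {P2, P3}.
Closure of {P2, P3}: P2, P3 → P1 applies, adding P1; P2 → P4 applies, adding P4. So (P2, P3)⁺ = {P1, P2, P3, P4}.
This closure contains every attribute of R1, so R1 ∩ R2 → R1. The join is lossless.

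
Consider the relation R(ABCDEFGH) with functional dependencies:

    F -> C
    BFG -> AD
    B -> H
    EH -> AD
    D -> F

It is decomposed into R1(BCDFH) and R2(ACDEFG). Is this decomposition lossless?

Common attributes: R1 ∩ R2 = {CDF}.
No dependency enlarges {CDF}, so (CDF)⁺ = {CDF}.
The closure contains neither all of R1 = {BCDFH} nor all of R2 = {ACDEFG}, so the common attributes are not a superkey of either fragment. The join is lossy.

No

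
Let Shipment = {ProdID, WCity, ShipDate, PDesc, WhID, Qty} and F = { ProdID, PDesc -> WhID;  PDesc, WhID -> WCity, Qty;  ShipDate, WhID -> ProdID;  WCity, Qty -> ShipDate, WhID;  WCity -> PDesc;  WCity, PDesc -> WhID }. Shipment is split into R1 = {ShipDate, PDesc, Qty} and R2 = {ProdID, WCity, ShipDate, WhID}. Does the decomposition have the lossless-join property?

Common attributes: R1 ∩ R2 = {ShipDate}.
No dependency enlarges {ShipDate}, so (ShipDate)⁺ = {ShipDate}.
The closure contains neither all of R1 = {ShipDate, PDesc, Qty} nor all of R2 = {ProdID, WCity, ShipDate, WhID}, so the common attributes are not a superkey of either fragment. The join is lossy.

No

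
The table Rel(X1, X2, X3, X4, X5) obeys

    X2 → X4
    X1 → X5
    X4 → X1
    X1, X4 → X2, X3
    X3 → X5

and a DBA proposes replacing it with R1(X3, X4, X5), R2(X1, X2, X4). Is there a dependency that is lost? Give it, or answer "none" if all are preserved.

Check X1 → X5: no single fragment contains all of {X1, X5}, and the restricted closure of {X1} across the fragments never reaches {X5}.
X2 → X4 is preserved.
X4 → X1 is preserved.
X1, X4 → X2, X3 is preserved.
X3 → X5 is preserved.

X1 → X5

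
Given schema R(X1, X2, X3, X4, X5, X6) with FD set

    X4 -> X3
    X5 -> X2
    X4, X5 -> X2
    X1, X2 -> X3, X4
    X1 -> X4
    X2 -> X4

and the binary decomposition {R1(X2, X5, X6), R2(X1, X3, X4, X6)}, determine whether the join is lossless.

No

Common attributes: R1 ∩ R2 = {X6}.
No dependency enlarges {X6}, so (X6)⁺ = {X6}.
The closure contains neither all of R1 = {X2, X5, X6} nor all of R2 = {X1, X3, X4, X6}, so the common attributes are not a superkey of either fragment. The join is lossy.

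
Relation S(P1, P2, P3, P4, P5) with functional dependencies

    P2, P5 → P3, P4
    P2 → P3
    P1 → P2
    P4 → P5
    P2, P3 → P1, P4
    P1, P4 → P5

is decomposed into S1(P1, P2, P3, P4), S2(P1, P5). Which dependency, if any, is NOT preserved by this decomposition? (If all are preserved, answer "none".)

Check P4 → P5: no single fragment contains all of {P4, P5}, and the restricted closure of {P4} across the fragments never reaches {P5}.
P2, P5 → P3, P4 is preserved.
P2 → P3 is preserved.
P1 → P2 is preserved.
P2, P3 → P1, P4 is preserved.
P1, P4 → P5 is preserved.

P4 → P5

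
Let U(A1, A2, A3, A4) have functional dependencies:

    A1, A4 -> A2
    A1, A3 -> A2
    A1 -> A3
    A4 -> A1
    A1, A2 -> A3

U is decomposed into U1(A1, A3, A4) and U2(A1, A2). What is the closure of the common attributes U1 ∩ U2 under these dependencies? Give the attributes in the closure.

A1, A2, A3

U1 ∩ U2 = {A1}.
A1 → A3 applies, adding A3
A1, A3 → A2 applies, adding A2
Closure: {A1, A2, A3}.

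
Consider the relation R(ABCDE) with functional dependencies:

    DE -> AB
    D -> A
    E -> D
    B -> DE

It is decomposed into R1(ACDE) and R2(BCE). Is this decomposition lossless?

Common attributes: R1 ∩ R2 = {CE}.
Closure of {CE}: E → D applies, adding D; DE → AB applies, adding AB. So (CE)⁺ = {ABCDE}.
This closure contains every attribute of R1, so R1 ∩ R2 → R1. The join is lossless.

Yes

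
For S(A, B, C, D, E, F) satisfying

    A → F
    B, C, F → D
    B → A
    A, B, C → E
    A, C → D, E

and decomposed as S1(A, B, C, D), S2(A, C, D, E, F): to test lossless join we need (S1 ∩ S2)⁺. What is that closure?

S1 ∩ S2 = {A, C, D}.
A → F applies, adding F
A, C → D, E applies, adding E
Closure: {A, C, D, E, F}.

A, C, D, E, F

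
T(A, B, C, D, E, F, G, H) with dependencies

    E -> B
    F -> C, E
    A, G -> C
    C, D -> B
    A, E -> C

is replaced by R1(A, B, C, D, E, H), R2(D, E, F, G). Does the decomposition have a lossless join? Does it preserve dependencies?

Lossless test: (D, E)⁺ = {B, D, E}, which is a superkey of neither fragment — lossy.
Dependency preservation: the restricted closure of {F} across the fragments never reaches {C, E}, so F → C, E cannot be enforced without a join — not preserved.

lossy and not dependency-preserving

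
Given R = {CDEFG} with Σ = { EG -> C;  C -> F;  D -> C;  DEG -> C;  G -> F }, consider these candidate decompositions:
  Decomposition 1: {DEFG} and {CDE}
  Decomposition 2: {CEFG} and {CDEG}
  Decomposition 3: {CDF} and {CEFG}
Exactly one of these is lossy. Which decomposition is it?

Decomposition 3

Decomposition 1: common = {DE}, closure = {CDEF} → lossless.
Decomposition 2: common = {CEG}, closure = {CEFG} → lossless.
Decomposition 3: common = {CF}, closure = {CF} → lossy.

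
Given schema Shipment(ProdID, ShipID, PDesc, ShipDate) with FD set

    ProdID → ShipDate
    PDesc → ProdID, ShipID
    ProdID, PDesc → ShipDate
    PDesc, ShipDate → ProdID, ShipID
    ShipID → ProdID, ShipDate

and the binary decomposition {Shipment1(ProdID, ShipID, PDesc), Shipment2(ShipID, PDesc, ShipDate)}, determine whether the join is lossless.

Common attributes: Shipment1 ∩ Shipment2 = {ShipID, PDesc}.
Closure of {ShipID, PDesc}: PDesc → ProdID, ShipID applies, adding ProdID; ProdID, PDesc → ShipDate applies, adding ShipDate. So (ShipID, PDesc)⁺ = {ProdID, ShipID, PDesc, ShipDate}.
This closure contains every attribute of Shipment1, so Shipment1 ∩ Shipment2 → Shipment1. The join is lossless.

Yes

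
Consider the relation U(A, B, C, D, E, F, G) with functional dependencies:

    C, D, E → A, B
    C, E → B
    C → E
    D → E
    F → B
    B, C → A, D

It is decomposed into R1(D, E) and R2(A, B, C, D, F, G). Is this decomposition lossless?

Common attributes: R1 ∩ R2 = {D}.
Closure of {D}: D → E applies, adding E. So (D)⁺ = {D, E}.
This closure contains every attribute of R1, so R1 ∩ R2 → R1. The join is lossless.

Yes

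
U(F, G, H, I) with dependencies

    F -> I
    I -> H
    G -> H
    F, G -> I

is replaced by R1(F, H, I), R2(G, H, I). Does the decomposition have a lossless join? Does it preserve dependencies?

lossy but dependency-preserving

Lossless test: (H, I)⁺ = {H, I}, which is a superkey of neither fragment — lossy.
Dependency preservation: F, G → I is not contained in any single fragment, but the restricted closure of its left-hand side across the fragments still reaches the right-hand side; the remaining FDs each lie inside some fragment. All dependencies are preserved.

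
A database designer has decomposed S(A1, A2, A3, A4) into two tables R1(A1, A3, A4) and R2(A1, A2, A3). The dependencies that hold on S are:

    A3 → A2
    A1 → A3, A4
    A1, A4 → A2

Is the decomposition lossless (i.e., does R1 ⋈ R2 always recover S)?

Yes

Common attributes: R1 ∩ R2 = {A1, A3}.
Closure of {A1, A3}: A3 → A2 applies, adding A2; A1 → A3, A4 applies, adding A4. So (A1, A3)⁺ = {A1, A2, A3, A4}.
This closure contains every attribute of R1, so R1 ∩ R2 → R1. The join is lossless.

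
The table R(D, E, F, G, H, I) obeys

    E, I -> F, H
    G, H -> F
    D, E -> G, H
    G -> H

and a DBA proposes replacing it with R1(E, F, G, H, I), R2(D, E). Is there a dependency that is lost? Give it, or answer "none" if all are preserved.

D, E -> G, H

Check D, E → G, H: no single fragment contains all of {D, E, G, H}, and the restricted closure of {D, E} across the fragments never reaches {G, H}.
E, I → F, H is preserved.
G, H → F is preserved.
G → H is preserved.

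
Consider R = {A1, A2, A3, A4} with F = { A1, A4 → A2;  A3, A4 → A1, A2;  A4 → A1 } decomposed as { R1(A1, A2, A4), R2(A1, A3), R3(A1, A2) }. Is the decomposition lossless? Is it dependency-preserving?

Lossless test (chase): applying each FD to every pair of rows produces no changes in the tableau, so no row becomes fully distinguished — the join is lossy.
Dependency preservation: A3, A4 → A1, A2 is not contained in any single fragment, but the restricted closure of its left-hand side across the fragments still reaches the right-hand side; the remaining FDs each lie inside some fragment. All dependencies are preserved.

lossy but dependency-preserving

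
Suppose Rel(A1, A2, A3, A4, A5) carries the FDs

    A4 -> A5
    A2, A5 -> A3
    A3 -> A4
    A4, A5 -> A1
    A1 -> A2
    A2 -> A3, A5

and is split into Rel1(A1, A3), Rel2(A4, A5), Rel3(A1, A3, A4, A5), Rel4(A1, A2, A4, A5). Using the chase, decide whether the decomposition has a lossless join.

Yes

Chase test. Columns are A1, A2, A3, A4, A5; row i has aⱼ where attribute j ∈ Reli, else bᵢⱼ.
Initial tableau (one row per fragment):
  row 1: a1 b12 a3 b14 b15
  row 2: b21 b22 b23 a4 a5
  row 3: a1 b32 a3 a4 a5
  row 4: a1 a2 b43 a4 a5
Rows 1 and 3 agree on A3; apply A3→A4 and equate their A4 entries.
Rows 2 and 3 agree on A4, A5; apply A4, A5→A1 and equate their A1 entries.
Rows 1 and 2 agree on A1; apply A1→A2 and equate their A2 entries.
Rows 1 and 3 agree on A1; apply A1→A2 and equate their A2 entries.
Rows 1 and 4 agree on A1; apply A1→A2 and equate their A2 entries.
Rows 1 and 2 agree on A2; apply A2→A3, A5 and equate their A3, A5 entries.
Rows 1 and 4 agree on A2; apply A2→A3, A5 and equate their A3, A5 entries.
Row 1 is now all distinguished symbols — the join is lossless.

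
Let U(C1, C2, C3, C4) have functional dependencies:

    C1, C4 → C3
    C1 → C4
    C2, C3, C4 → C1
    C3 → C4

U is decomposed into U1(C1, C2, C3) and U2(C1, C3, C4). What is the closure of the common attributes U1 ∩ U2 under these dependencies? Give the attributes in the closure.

U1 ∩ U2 = {C1, C3}.
C1 → C4 applies, adding C4
Closure: {C1, C3, C4}.

C1, C3, C4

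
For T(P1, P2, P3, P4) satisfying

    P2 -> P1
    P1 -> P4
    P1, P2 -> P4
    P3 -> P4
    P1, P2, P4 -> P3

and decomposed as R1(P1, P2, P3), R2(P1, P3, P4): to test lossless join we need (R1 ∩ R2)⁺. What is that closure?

R1 ∩ R2 = {P1, P3}.
P1 → P4 applies, adding P4
Closure: {P1, P3, P4}.

P1, P3, P4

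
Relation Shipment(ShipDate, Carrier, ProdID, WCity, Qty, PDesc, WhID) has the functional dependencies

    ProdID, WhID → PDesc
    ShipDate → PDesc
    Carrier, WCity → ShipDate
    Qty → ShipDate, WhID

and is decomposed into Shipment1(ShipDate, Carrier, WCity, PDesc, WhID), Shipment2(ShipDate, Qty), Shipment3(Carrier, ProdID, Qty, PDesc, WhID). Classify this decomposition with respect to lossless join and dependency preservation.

Lossless test (chase): Rows 1 and 2 agree on ShipDate; apply ShipDate→PDesc and equate their PDesc entries. Rows 2 and 3 agree on Qty; apply Qty→ShipDate, WhID and equate their ShipDate, WhID entries. No row becomes fully distinguished — the join is lossy.
Dependency preservation: Qty → ShipDate, WhID is not contained in any single fragment, but the restricted closure of its left-hand side across the fragments still reaches the right-hand side; the remaining FDs each lie inside some fragment. All dependencies are preserved.

lossy but dependency-preserving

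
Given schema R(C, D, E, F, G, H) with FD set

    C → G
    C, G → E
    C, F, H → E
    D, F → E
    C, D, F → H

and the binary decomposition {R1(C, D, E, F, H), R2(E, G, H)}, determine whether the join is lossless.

No

Common attributes: R1 ∩ R2 = {E, H}.
No dependency enlarges {E, H}, so (E, H)⁺ = {E, H}.
The closure contains neither all of R1 = {C, D, E, F, H} nor all of R2 = {E, G, H}, so the common attributes are not a superkey of either fragment. The join is lossy.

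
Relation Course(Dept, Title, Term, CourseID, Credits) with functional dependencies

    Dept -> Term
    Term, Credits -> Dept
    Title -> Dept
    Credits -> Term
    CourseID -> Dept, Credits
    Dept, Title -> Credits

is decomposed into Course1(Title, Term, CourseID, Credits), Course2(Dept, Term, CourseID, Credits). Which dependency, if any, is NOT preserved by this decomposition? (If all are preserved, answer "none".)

Dept → Term lies within Course2.
Term, Credits → Dept lies within Course2.
Title → Dept: restricted closure across fragments reaches Dept.
Credits → Term lies within Course1.
CourseID → Dept, Credits lies within Course2.
Dept, Title → Credits: restricted closure across fragments reaches Credits.
Every dependency is enforceable on the fragments, so the decomposition is dependency-preserving.

none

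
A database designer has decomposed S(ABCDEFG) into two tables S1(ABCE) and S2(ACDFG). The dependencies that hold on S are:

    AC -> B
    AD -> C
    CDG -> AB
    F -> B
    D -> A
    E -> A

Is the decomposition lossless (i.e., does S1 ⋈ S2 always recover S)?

Common attributes: S1 ∩ S2 = {AC}.
Closure of {AC}: AC → B applies, adding B. So (AC)⁺ = {ABC}.
The closure contains neither all of S1 = {ABCE} nor all of S2 = {ACDFG}, so the common attributes are not a superkey of either fragment. The join is lossy.

No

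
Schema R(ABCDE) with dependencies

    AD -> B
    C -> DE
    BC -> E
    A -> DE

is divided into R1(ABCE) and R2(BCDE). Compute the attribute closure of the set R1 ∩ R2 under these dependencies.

BCDE

R1 ∩ R2 = {BCE}.
C → DE applies, adding D
Closure: {BCDE}.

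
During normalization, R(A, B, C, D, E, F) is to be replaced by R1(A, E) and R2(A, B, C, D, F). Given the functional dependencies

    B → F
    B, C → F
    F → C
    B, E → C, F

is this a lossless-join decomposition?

No

Common attributes: R1 ∩ R2 = {A}.
No dependency enlarges {A}, so (A)⁺ = {A}.
The closure contains neither all of R1 = {A, E} nor all of R2 = {A, B, C, D, F}, so the common attributes are not a superkey of either fragment. The join is lossy.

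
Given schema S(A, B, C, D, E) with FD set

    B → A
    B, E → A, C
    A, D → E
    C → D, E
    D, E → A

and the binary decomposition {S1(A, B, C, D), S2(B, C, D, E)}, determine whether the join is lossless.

Common attributes: S1 ∩ S2 = {B, C, D}.
Closure of {B, C, D}: B → A applies, adding A; A, D → E applies, adding E. So (B, C, D)⁺ = {A, B, C, D, E}.
This closure contains every attribute of S1, so S1 ∩ S2 → S1. The join is lossless.

Yes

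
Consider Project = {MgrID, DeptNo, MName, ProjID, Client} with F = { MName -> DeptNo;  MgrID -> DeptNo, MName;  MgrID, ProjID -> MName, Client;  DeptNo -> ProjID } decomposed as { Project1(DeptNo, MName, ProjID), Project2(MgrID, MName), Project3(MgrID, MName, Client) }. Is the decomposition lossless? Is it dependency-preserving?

lossless and dependency-preserving

Lossless test (chase): Rows 1 and 2 agree on MName; apply MName→DeptNo and equate their DeptNo entries. Rows 1 and 3 agree on MName; apply MName→DeptNo and equate their DeptNo entries. Rows 1 and 2 agree on DeptNo; apply DeptNo→ProjID and equate their ProjID entries. Rows 1 and 3 agree on DeptNo; apply DeptNo→ProjID and equate their ProjID entries. Rows 2 and 3 agree on MgrID, ProjID; apply MgrID, ProjID→MName, Client and equate their MName, Client entries. Row 2 is now all distinguished symbols — the join is lossless.
Dependency preservation: MgrID → DeptNo, MName; MgrID, ProjID → MName, Client are not contained in any single fragment, but the restricted closure of each left-hand side across the fragments still reaches the right-hand side; the remaining FDs each lie inside some fragment. All dependencies are preserved.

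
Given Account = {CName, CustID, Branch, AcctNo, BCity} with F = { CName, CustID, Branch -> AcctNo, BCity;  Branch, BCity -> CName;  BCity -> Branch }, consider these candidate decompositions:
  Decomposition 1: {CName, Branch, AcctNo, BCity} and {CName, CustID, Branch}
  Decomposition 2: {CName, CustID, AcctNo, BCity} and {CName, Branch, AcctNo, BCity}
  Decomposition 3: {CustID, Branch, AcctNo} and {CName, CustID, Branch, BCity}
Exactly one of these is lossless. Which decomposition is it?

Decomposition 1: common = {CName, Branch}, closure = {CName, Branch} → lossy.
Decomposition 2: common = {CName, AcctNo, BCity}, closure = {CName, Branch, AcctNo, BCity} → lossless.
Decomposition 3: common = {CustID, Branch}, closure = {CustID, Branch} → lossy.

Decomposition 2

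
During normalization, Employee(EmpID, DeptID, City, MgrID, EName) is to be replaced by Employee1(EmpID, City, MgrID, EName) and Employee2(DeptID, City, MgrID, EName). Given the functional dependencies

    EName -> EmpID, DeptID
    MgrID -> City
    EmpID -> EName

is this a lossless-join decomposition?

Yes

Common attributes: Employee1 ∩ Employee2 = {City, MgrID, EName}.
Closure of {City, MgrID, EName}: EName → EmpID, DeptID applies, adding EmpID, DeptID. So (City, MgrID, EName)⁺ = {EmpID, DeptID, City, MgrID, EName}.
This closure contains every attribute of Employee1, so Employee1 ∩ Employee2 → Employee1. The join is lossless.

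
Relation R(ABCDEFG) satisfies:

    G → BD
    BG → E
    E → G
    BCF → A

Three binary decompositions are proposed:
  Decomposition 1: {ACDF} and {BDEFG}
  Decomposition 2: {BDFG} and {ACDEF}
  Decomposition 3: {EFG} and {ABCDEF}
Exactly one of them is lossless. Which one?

Decomposition 3

Decomposition 1: common = {DF}, closure = {DF} → lossy.
Decomposition 2: common = {DF}, closure = {DF} → lossy.
Decomposition 3: common = {EF}, closure = {BDEFG} → lossless.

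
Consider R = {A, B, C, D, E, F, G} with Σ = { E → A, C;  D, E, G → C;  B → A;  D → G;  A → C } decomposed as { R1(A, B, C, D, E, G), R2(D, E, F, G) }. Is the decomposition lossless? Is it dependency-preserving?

lossy but dependency-preserving

Lossless test: (D, E, G)⁺ = {A, C, D, E, G}, which is a superkey of neither fragment — lossy.
Dependency preservation: every FD's attributes lie within a single fragment, so each can be enforced locally — preserved.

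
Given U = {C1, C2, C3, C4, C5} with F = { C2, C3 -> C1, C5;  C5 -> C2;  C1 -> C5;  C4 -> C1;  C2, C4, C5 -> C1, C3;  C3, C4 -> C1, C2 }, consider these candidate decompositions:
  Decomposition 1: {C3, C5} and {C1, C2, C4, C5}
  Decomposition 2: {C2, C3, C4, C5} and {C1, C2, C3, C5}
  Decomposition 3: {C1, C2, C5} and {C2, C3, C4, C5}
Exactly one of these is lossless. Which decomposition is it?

Decomposition 1: common = {C5}, closure = {C2, C5} → lossy.
Decomposition 2: common = {C2, C3, C5}, closure = {C1, C2, C3, C5} → lossless.
Decomposition 3: common = {C2, C5}, closure = {C2, C5} → lossy.

Decomposition 2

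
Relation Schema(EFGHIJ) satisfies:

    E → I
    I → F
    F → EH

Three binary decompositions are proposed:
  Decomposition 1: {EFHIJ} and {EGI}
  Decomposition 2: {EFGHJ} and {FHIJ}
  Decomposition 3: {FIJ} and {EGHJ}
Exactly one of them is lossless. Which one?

Decomposition 2

Decomposition 1: common = {EI}, closure = {EFHI} → lossy.
Decomposition 2: common = {FHJ}, closure = {EFHIJ} → lossless.
Decomposition 3: common = {J}, closure = {J} → lossy.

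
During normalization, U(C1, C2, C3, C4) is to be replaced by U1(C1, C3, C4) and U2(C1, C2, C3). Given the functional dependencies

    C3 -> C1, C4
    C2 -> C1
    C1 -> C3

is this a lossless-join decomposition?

Common attributes: U1 ∩ U2 = {C1, C3}.
Closure of {C1, C3}: C3 → C1, C4 applies, adding C4. So (C1, C3)⁺ = {C1, C3, C4}.
This closure contains every attribute of U1, so U1 ∩ U2 → U1. The join is lossless.

Yes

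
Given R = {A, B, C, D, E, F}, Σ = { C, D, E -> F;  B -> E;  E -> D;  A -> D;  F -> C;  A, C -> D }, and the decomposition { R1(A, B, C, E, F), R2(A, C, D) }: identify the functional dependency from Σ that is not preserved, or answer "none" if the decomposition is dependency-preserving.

E -> D

Check E → D: no single fragment contains all of {D, E}, and the restricted closure of {E} across the fragments never reaches {D}.
C, D, E → F is preserved.
B → E is preserved.
A → D is preserved.
F → C is preserved.
A, C → D is preserved.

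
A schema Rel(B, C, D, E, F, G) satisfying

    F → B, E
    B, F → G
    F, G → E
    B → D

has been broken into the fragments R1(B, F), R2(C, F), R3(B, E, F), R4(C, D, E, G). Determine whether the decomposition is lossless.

Chase test. Columns are B, C, D, E, F, G; row i has aⱼ where attribute j ∈ Ri, else bᵢⱼ.
Initial tableau (one row per fragment):
  row 1: a1 b12 b13 b14 a5 b16
  row 2: b21 a2 b23 b24 a5 b26
  row 3: a1 b32 b33 a4 a5 b36
  row 4: b41 a2 a3 a4 b45 a6
Rows 1 and 2 agree on F; apply F→B, E and equate their B, E entries.
Rows 1 and 3 agree on F; apply F→B, E and equate their B, E entries.
Rows 1 and 2 agree on B, F; apply B, F→G and equate their G entries.
Rows 1 and 3 agree on B, F; apply B, F→G and equate their G entries.
Rows 1 and 2 agree on B; apply B→D and equate their D entries.
Rows 1 and 3 agree on B; apply B→D and equate their D entries.
No row becomes fully distinguished — the join is lossy.

No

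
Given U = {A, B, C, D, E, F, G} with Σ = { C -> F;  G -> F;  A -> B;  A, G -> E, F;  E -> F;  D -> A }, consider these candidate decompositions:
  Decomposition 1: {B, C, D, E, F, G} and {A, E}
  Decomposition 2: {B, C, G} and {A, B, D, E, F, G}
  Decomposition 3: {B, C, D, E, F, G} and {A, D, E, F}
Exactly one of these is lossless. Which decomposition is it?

Decomposition 1: common = {E}, closure = {E, F} → lossy.
Decomposition 2: common = {B, G}, closure = {B, F, G} → lossy.
Decomposition 3: common = {D, E, F}, closure = {A, B, D, E, F} → lossless.

Decomposition 3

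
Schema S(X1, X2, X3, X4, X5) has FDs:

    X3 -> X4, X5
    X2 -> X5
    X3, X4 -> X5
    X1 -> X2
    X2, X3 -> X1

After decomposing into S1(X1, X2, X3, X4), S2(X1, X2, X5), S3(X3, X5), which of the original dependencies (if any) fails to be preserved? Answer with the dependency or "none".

X3 → X4, X5: restricted closure across fragments reaches X4, X5.
X2 → X5 lies within S2.
X3, X4 → X5: restricted closure across fragments reaches X5.
X1 → X2 lies within S1.
X2, X3 → X1 lies within S1.
Every dependency is enforceable on the fragments, so the decomposition is dependency-preserving.

none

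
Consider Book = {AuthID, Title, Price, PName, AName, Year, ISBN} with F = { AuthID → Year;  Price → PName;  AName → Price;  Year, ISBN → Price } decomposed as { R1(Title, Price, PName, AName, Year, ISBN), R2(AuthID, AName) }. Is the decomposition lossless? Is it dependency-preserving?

Lossless test: (AName)⁺ = {Price, PName, AName}, which is a superkey of neither fragment — lossy.
Dependency preservation: the restricted closure of {AuthID} across the fragments never reaches {Year}, so AuthID → Year cannot be enforced without a join — not preserved.

lossy and not dependency-preserving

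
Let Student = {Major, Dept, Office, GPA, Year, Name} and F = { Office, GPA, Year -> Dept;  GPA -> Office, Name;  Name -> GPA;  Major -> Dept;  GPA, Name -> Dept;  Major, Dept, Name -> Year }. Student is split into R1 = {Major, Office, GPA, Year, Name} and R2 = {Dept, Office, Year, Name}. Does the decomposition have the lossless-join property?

Yes

Common attributes: R1 ∩ R2 = {Office, Year, Name}.
Closure of {Office, Year, Name}: Name → GPA applies, adding GPA; GPA, Name → Dept applies, adding Dept. So (Office, Year, Name)⁺ = {Dept, Office, GPA, Year, Name}.
This closure contains every attribute of R2, so R1 ∩ R2 → R2. The join is lossless.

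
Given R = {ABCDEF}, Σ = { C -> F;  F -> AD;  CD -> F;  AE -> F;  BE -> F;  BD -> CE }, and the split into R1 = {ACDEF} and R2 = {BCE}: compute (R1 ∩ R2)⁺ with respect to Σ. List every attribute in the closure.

R1 ∩ R2 = {CE}.
C → F applies, adding F
F → AD applies, adding AD
Closure: {ACDEF}.

ACDEF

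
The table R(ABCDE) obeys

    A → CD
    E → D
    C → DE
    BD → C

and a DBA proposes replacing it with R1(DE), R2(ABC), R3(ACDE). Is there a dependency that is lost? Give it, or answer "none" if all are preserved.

BD → C

Check BD → C: no single fragment contains all of {BCD}, and the restricted closure of {BD} across the fragments never reaches {C}.
A → CD is preserved.
E → D is preserved.
C → DE is preserved.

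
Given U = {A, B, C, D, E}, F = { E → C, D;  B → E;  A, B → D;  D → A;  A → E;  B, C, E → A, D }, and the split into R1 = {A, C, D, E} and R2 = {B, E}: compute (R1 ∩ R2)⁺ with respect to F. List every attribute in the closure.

R1 ∩ R2 = {E}.
E → C, D applies, adding C, D
D → A applies, adding A
Closure: {A, C, D, E}.

A, C, D, E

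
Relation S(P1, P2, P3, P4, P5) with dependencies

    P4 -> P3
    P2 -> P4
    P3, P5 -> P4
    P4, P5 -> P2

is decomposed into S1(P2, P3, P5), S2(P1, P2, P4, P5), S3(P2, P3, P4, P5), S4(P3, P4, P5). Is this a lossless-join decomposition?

Chase test. Columns are P1, P2, P3, P4, P5; row i has aⱼ where attribute j ∈ Si, else bᵢⱼ.
Initial tableau (one row per fragment):
  row 1: b11 a2 a3 b14 a5
  row 2: a1 a2 b23 a4 a5
  row 3: b31 a2 a3 a4 a5
  row 4: b41 b42 a3 a4 a5
Rows 2 and 3 agree on P4; apply P4→P3 and equate their P3 entries.
Rows 1 and 2 agree on P2; apply P2→P4 and equate their P4 entries.
Rows 1 and 4 agree on P4, P5; apply P4, P5→P2 and equate their P2 entries.
Row 2 is now all distinguished symbols — the join is lossless.

Yes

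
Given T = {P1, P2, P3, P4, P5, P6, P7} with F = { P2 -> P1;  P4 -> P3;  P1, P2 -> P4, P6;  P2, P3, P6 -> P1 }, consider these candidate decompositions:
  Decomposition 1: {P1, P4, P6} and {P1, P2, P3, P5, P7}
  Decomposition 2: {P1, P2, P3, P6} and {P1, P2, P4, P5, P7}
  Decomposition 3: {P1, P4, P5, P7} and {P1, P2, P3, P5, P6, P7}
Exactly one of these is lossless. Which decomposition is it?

Decomposition 1: common = {P1}, closure = {P1} → lossy.
Decomposition 2: common = {P1, P2}, closure = {P1, P2, P3, P4, P6} → lossless.
Decomposition 3: common = {P1, P5, P7}, closure = {P1, P5, P7} → lossy.

Decomposition 2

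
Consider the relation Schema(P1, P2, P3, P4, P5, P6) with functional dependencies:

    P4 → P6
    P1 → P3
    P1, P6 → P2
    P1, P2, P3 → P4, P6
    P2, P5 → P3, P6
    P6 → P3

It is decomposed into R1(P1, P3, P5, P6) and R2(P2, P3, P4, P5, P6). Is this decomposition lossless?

Common attributes: R1 ∩ R2 = {P3, P5, P6}.
No dependency enlarges {P3, P5, P6}, so (P3, P5, P6)⁺ = {P3, P5, P6}.
The closure contains neither all of R1 = {P1, P3, P5, P6} nor all of R2 = {P2, P3, P4, P5, P6}, so the common attributes are not a superkey of either fragment. The join is lossy.

No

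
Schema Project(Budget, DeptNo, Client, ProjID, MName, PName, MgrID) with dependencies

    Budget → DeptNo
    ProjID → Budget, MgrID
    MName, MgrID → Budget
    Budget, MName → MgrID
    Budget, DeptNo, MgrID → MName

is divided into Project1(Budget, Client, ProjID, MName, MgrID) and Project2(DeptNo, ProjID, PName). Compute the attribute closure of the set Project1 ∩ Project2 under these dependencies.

Budget, DeptNo, ProjID, MName, MgrID

Project1 ∩ Project2 = {ProjID}.
ProjID → Budget, MgrID applies, adding Budget, MgrID
Budget → DeptNo applies, adding DeptNo
Budget, DeptNo, MgrID → MName applies, adding MName
Closure: {Budget, DeptNo, ProjID, MName, MgrID}.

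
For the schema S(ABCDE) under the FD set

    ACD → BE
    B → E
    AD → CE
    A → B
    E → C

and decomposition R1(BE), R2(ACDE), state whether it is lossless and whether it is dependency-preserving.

lossy and not dependency-preserving

Lossless test: (E)⁺ = {CE}, which is a superkey of neither fragment — lossy.
Dependency preservation: the restricted closure of {ACD} across the fragments never reaches {BE}, so ACD → BE cannot be enforced without a join — not preserved.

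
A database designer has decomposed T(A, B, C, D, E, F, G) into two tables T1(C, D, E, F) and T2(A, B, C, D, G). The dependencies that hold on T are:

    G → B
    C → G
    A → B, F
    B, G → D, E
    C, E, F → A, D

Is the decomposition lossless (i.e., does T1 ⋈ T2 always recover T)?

Common attributes: T1 ∩ T2 = {C, D}.
Closure of {C, D}: C → G applies, adding G; G → B applies, adding B; B, G → D, E applies, adding E. So (C, D)⁺ = {B, C, D, E, G}.
The closure contains neither all of T1 = {C, D, E, F} nor all of T2 = {A, B, C, D, G}, so the common attributes are not a superkey of either fragment. The join is lossy.

No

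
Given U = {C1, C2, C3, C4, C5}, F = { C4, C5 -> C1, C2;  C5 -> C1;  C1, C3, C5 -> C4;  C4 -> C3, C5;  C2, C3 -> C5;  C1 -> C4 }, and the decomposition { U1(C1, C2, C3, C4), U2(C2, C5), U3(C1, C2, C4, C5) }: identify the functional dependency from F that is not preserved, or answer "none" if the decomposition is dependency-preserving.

none

C4, C5 → C1, C2 lies within U3.
C5 → C1 lies within U3.
C1, C3, C5 → C4: restricted closure across fragments reaches C4.
C4 → C3, C5: restricted closure across fragments reaches C3, C5.
C2, C3 → C5: restricted closure across fragments reaches C5.
C1 → C4 lies within U1.
Every dependency is enforceable on the fragments, so the decomposition is dependency-preserving.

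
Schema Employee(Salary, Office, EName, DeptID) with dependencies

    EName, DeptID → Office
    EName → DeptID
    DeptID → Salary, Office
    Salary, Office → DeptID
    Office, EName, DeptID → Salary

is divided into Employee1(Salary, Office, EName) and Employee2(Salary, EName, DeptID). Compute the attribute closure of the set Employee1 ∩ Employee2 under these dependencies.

Employee1 ∩ Employee2 = {Salary, EName}.
EName → DeptID applies, adding DeptID
DeptID → Salary, Office applies, adding Office
Closure: {Salary, Office, EName, DeptID}.

Salary, Office, EName, DeptID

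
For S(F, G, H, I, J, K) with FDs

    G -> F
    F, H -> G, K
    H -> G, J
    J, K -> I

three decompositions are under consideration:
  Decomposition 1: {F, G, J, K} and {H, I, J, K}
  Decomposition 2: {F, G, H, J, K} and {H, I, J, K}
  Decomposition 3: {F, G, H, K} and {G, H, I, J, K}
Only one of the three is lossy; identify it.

Decomposition 1

Decomposition 1: common = {J, K}, closure = {I, J, K} → lossy.
Decomposition 2: common = {H, J, K}, closure = {F, G, H, I, J, K} → lossless.
Decomposition 3: common = {G, H, K}, closure = {F, G, H, I, J, K} → lossless.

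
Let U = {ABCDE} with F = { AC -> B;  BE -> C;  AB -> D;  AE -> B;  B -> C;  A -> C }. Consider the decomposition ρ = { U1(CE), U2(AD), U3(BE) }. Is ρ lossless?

Chase test. Columns are ABCDE; row i has aⱼ where attribute j ∈ Ui, else bᵢⱼ.
Initial tableau (one row per fragment):
  row 1: b11 b12 a3 b14 a5
  row 2: a1 b22 b23 a4 b25
  row 3: b31 a2 b33 b34 a5
No row becomes fully distinguished — the join is lossy.

No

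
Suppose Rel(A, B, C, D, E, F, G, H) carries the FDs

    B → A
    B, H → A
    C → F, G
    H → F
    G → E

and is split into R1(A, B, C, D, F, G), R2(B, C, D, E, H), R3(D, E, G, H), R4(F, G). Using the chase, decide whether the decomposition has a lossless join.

Yes

Chase test. Columns are A, B, C, D, E, F, G, H; row i has aⱼ where attribute j ∈ Ri, else bᵢⱼ.
Initial tableau (one row per fragment):
  row 1: a1 a2 a3 a4 b15 a6 a7 b18
  row 2: b21 a2 a3 a4 a5 b26 b27 a8
  row 3: b31 b32 b33 a4 a5 b36 a7 a8
  row 4: b41 b42 b43 b44 b45 a6 a7 b48
Rows 1 and 2 agree on B; apply B→A and equate their A entries.
Rows 1 and 2 agree on C; apply C→F, G and equate their F, G entries.
Rows 2 and 3 agree on H; apply H→F and equate their F entries.
Rows 1 and 2 agree on G; apply G→E and equate their E entries.
Rows 1 and 4 agree on G; apply G→E and equate their E entries.
Row 2 is now all distinguished symbols — the join is lossless.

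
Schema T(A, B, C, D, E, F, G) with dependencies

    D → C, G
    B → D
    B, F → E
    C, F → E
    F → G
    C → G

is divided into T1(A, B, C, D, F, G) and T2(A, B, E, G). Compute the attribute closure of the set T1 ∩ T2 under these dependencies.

T1 ∩ T2 = {A, B, G}.
B → D applies, adding D
D → C, G applies, adding C
Closure: {A, B, C, D, G}.

A, B, C, D, G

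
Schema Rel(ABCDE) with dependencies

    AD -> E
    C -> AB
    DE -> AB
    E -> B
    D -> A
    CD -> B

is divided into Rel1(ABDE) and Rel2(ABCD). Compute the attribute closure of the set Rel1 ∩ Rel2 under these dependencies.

ABDE

Rel1 ∩ Rel2 = {ABD}.
AD → E applies, adding E
Closure: {ABDE}.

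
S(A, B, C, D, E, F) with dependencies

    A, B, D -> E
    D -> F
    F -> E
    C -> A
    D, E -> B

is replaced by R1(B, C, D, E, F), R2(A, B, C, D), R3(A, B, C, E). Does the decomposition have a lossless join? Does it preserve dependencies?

lossless and dependency-preserving

Lossless test (chase): Rows 1 and 2 agree on D; apply D→F and equate their F entries. Rows 1 and 2 agree on F; apply F→E and equate their E entries. Rows 1 and 2 agree on C; apply C→A and equate their A entries. Row 1 is now all distinguished symbols — the join is lossless.
Dependency preservation: A, B, D → E is not contained in any single fragment, but the restricted closure of its left-hand side across the fragments still reaches the right-hand side; the remaining FDs each lie inside some fragment. All dependencies are preserved.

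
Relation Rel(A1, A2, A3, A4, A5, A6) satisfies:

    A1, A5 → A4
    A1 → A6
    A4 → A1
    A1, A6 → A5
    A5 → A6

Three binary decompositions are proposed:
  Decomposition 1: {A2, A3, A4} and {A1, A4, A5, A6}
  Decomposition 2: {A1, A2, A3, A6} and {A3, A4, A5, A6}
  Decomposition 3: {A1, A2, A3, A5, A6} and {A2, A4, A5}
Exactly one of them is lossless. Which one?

Decomposition 1

Decomposition 1: common = {A4}, closure = {A1, A4, A5, A6} → lossless.
Decomposition 2: common = {A3, A6}, closure = {A3, A6} → lossy.
Decomposition 3: common = {A2, A5}, closure = {A2, A5, A6} → lossy.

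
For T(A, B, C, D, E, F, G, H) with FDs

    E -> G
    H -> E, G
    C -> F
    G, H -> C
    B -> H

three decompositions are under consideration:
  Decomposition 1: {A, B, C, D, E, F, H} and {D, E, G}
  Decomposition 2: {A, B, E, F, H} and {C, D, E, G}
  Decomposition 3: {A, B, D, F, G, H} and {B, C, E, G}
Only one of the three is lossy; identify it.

Decomposition 2

Decomposition 1: common = {D, E}, closure = {D, E, G} → lossless.
Decomposition 2: common = {E}, closure = {E, G} → lossy.
Decomposition 3: common = {B, G}, closure = {B, C, E, F, G, H} → lossless.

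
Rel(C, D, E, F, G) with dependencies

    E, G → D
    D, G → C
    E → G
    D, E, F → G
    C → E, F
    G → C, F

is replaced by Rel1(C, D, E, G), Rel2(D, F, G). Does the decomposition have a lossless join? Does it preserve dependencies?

lossless and dependency-preserving

Lossless test: (D, G)⁺ = {C, D, E, F, G}, which contains all of one fragment — lossless.
Dependency preservation: D, E, F → G; C → E, F; G → C, F are not contained in any single fragment, but the restricted closure of each left-hand side across the fragments still reaches the right-hand side; the remaining FDs each lie inside some fragment. All dependencies are preserved.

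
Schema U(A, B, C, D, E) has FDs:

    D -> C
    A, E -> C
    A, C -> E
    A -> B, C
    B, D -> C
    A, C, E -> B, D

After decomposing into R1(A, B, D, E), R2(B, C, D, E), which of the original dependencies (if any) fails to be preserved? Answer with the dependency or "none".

D → C lies within R2.
A, E → C: restricted closure across fragments reaches C.
A, C → E: restricted closure across fragments reaches E.
A → B, C: restricted closure across fragments reaches B, C.
B, D → C lies within R2.
A, C, E → B, D: restricted closure across fragments reaches B, D.
Every dependency is enforceable on the fragments, so the decomposition is dependency-preserving.

none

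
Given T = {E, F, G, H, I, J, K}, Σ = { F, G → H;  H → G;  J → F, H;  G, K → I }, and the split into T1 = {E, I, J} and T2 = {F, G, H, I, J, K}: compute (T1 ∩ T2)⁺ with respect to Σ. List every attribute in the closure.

F, G, H, I, J

T1 ∩ T2 = {I, J}.
J → F, H applies, adding F, H
H → G applies, adding G
Closure: {F, G, H, I, J}.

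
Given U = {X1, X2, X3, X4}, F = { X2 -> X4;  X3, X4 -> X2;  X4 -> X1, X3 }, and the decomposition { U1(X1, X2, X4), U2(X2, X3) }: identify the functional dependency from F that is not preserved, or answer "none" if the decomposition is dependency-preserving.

X2 → X4 lies within U1.
X3, X4 → X2: restricted closure across fragments reaches X2.
X4 → X1, X3: restricted closure across fragments reaches X1, X3.
Every dependency is enforceable on the fragments, so the decomposition is dependency-preserving.

none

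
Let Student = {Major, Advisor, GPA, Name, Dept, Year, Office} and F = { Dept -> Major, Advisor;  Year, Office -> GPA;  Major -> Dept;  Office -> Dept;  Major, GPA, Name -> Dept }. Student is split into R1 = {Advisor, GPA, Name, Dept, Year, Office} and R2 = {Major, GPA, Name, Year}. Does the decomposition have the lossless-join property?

Common attributes: R1 ∩ R2 = {GPA, Name, Year}.
No dependency enlarges {GPA, Name, Year}, so (GPA, Name, Year)⁺ = {GPA, Name, Year}.
The closure contains neither all of R1 = {Advisor, GPA, Name, Dept, Year, Office} nor all of R2 = {Major, GPA, Name, Year}, so the common attributes are not a superkey of either fragment. The join is lossy.

No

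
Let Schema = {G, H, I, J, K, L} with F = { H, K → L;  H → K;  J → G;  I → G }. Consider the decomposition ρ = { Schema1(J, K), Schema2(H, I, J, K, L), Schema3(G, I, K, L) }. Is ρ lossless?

Chase test. Columns are G, H, I, J, K, L; row i has aⱼ where attribute j ∈ Schemai, else bᵢⱼ.
Initial tableau (one row per fragment):
  row 1: b11 b12 b13 a4 a5 b16
  row 2: b21 a2 a3 a4 a5 a6
  row 3: a1 b32 a3 b34 a5 a6
Rows 1 and 2 agree on J; apply J→G and equate their G entries.
Rows 2 and 3 agree on I; apply I→G and equate their G entries.
Row 2 is now all distinguished symbols — the join is lossless.

Yes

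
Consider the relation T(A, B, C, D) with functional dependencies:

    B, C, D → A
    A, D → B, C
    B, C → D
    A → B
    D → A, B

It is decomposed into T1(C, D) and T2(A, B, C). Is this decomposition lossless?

Common attributes: T1 ∩ T2 = {C}.
No dependency enlarges {C}, so (C)⁺ = {C}.
The closure contains neither all of T1 = {C, D} nor all of T2 = {A, B, C}, so the common attributes are not a superkey of either fragment. The join is lossy.

No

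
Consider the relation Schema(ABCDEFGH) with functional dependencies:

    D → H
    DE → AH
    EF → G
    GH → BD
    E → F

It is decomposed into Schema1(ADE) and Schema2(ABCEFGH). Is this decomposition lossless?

No

Common attributes: Schema1 ∩ Schema2 = {AE}.
Closure of {AE}: E → F applies, adding F; EF → G applies, adding G. So (AE)⁺ = {AEFG}.
The closure contains neither all of Schema1 = {ADE} nor all of Schema2 = {ABCEFGH}, so the common attributes are not a superkey of either fragment. The join is lossy.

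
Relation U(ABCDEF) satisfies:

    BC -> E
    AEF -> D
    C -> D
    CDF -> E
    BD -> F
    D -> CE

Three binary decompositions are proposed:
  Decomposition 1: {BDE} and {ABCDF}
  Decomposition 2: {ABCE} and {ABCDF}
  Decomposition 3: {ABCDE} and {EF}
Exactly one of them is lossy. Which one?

Decomposition 1: common = {BD}, closure = {BCDEF} → lossless.
Decomposition 2: common = {ABC}, closure = {ABCDEF} → lossless.
Decomposition 3: common = {E}, closure = {E} → lossy.

Decomposition 3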